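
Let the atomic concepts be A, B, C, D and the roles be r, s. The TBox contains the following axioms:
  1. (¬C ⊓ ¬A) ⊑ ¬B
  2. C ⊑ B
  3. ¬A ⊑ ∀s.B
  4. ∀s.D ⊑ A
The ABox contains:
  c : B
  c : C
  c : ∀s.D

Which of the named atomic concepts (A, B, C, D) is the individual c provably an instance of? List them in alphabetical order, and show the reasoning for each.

{A, B, C}

1. c : A?  L(c) = {B, C, ∀s.D} ∪ {¬A}
   clash {B, ¬B} at c — c ∈ A
2. c : B?  L(c) = {B, C, ∀s.D} ∪ {¬B}
   clash {B, ¬B} at c — c ∈ B
3. c : C?  L(c) = {B, C, ∀s.D} ∪ {¬C}
   clash {C, ¬C} at c — c ∈ C
4. c : D?  L(c) = {B, C, ∀s.D} ∪ {¬D}
   apply at c: ∀s.D⊑A
   open: L(c) ⊇ {A, B, C, ¬D, ∀s.D} — c ∉ D possible
5. Entailed for c: {A, B, C}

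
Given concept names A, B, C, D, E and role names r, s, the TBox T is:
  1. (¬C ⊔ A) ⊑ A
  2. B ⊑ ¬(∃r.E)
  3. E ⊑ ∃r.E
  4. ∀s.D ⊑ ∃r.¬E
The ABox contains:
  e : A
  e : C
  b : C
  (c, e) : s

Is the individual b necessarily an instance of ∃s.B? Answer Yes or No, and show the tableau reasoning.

No

1. b : ∃s.B?  L(b) = {C} ∪ {∀s.¬B}
   open: L(b) ⊇ {C, ¬A, ¬B, ¬E, ∀s.¬B, …} (+ ∃-successors) — b ∉ ∃s.B possible
2. Hence b : ∃s.B: not entailed.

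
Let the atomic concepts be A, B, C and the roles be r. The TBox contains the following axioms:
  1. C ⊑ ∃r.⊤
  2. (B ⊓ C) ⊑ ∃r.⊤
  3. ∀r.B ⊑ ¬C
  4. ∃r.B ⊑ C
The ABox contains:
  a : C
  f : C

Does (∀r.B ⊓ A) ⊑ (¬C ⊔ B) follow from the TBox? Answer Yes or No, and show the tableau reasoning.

Yes

1. (∀r.B ⊓ A) ⊑ (¬C ⊔ B)  ⇔  ((∀r.B ⊓ A) ⊓ (C ⊓ ¬B)) unsat w.r.t. T
   all branches close; clash {C, ¬C} at x₀
2. Hence (∀r.B ⊓ A) ⊑ (¬C ⊔ B): entailed.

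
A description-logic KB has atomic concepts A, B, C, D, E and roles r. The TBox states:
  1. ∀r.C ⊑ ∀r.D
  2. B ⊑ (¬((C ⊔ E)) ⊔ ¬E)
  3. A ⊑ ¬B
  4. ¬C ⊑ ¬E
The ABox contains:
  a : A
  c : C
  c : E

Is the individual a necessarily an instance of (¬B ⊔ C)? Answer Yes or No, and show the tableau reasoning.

Yes

1. a : (¬B ⊔ C)?  L(a) = {A} ∪ {(B ⊓ ¬C)}
   clash {B, ¬B} at a — a ∈ (¬B ⊔ C)
2. Hence a : (¬B ⊔ C): entailed.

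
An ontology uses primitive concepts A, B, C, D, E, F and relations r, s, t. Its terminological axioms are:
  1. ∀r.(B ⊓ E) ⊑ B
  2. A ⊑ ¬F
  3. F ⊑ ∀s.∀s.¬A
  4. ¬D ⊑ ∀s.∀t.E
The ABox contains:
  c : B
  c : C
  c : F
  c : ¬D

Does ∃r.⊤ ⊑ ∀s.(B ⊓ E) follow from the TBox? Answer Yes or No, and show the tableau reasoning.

1. ∃r.⊤ ⊑ ∀s.(B ⊓ E)  ⇔  (∃r.⊤ ⊓ ∃s.(¬B ⊔ ¬E)) unsat w.r.t. T
   open: L(x₀) ⊇ {D, ¬A, ¬F, ∃r.(¬B ⊔ ¬E), ∃r.⊤, …} (+ ∃-successors)
2. Hence ∃r.⊤ ⊑ ∀s.(B ⊓ E): not entailed.

No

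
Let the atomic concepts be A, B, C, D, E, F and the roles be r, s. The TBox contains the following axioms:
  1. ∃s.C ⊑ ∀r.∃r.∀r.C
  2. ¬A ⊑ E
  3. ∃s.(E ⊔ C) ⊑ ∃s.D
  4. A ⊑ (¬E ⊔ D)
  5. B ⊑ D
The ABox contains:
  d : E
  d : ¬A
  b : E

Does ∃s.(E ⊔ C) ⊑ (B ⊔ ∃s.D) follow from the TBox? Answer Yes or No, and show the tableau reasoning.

1. ∃s.(E ⊔ C) ⊑ (B ⊔ ∃s.D)  ⇔  (∃s.(E ⊔ C) ⊓ (¬B ⊓ ∀s.¬D)) unsat w.r.t. T
   all branches close; clash {D, ¬D} at an ∃-successor
2. Hence ∃s.(E ⊔ C) ⊑ (B ⊔ ∃s.D): entailed.

Yes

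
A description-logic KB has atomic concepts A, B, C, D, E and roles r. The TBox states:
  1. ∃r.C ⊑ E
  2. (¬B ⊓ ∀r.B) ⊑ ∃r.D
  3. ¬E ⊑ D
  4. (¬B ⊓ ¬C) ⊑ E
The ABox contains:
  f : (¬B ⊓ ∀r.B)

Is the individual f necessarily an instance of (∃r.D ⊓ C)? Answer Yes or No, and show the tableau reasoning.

1. f : (∃r.D ⊓ C)?  L(f) = {(¬B ⊓ ∀r.B)} ∪ {(∀r.¬D ⊔ ¬C)}
   apply at f: (¬B ⊓ ∀r.B)⊑∃r.D
   open: L(f) ⊇ {E, ¬B, ¬C, ∀r.B, ∃r.D} (+ ∃-successors) — f ∉ (∃r.D ⊓ C) possible
2. Hence f : (∃r.D ⊓ C): not entailed.

No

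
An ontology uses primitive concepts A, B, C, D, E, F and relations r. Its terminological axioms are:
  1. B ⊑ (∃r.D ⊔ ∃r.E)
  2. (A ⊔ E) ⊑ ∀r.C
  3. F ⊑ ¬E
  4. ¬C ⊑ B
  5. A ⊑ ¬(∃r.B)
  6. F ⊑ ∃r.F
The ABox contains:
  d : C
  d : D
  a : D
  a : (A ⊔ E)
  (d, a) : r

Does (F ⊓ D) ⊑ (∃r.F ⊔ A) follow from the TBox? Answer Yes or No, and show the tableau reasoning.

1. (F ⊓ D) ⊑ (∃r.F ⊔ A)  ⇔  ((F ⊓ D) ⊓ (∀r.¬F ⊓ ¬A)) unsat w.r.t. T
   all branches close; clash {F, ¬F} at an ∃-successor
2. Hence (F ⊓ D) ⊑ (∃r.F ⊔ A): entailed.

Yes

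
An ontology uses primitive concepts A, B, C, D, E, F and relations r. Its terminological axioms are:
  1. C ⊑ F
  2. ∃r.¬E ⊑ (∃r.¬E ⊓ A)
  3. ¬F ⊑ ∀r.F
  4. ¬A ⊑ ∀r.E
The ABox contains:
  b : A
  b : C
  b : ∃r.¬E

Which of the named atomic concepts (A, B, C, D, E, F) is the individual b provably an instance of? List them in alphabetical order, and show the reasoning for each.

{A, C, F}

1. b : A?  L(b) = {A, C, ∃r.¬E} ∪ {¬A}
   clash {A, ¬A} at b — b ∈ A
2. b : B?  L(b) = {A, C, ∃r.¬E} ∪ {¬B}
   apply at b: C⊑F; ∃r.¬E⊑(∃r.¬E ⊓ A)
   open: L(b) ⊇ {A, C, F, ¬B, ∃r.¬E} (+ ∃-successors) — b ∉ B possible
3. b : C?  L(b) = {A, C, ∃r.¬E} ∪ {¬C}
   clash {C, ¬C} at b — b ∈ C
4. b : D?  L(b) = {A, C, ∃r.¬E} ∪ {¬D}
   apply at b: C⊑F; ∃r.¬E⊑(∃r.¬E ⊓ A)
   open: L(b) ⊇ {A, C, F, ¬D, ∃r.¬E} (+ ∃-successors) — b ∉ D possible
5. b : E?  L(b) = {A, C, ∃r.¬E} ∪ {¬E}
   apply at b: C⊑F; ∃r.¬E⊑(∃r.¬E ⊓ A)
   open: L(b) ⊇ {A, C, F, ¬E, ∃r.¬E} (+ ∃-successors) — b ∉ E possible
6. b : F?  L(b) = {A, C, ∃r.¬E} ∪ {¬F}
   clash {F, ¬F} at b — b ∈ F
7. Entailed for b: {A, C, F}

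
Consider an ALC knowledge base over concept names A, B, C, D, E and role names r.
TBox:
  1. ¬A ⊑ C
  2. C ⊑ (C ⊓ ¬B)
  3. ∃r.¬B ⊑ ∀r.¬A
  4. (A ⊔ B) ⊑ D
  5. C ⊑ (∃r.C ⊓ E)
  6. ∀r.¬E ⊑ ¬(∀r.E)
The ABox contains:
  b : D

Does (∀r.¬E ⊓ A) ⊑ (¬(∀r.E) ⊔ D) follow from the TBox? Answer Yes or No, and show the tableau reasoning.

1. (∀r.¬E ⊓ A) ⊑ (¬(∀r.E) ⊔ D)  ⇔  ((∀r.¬E ⊓ A) ⊓ (∀r.E ⊓ ¬D)) unsat w.r.t. T
   all branches close; clash {D, ¬D} at x₀
2. Hence (∀r.¬E ⊓ A) ⊑ (¬(∀r.E) ⊔ D): entailed.

Yes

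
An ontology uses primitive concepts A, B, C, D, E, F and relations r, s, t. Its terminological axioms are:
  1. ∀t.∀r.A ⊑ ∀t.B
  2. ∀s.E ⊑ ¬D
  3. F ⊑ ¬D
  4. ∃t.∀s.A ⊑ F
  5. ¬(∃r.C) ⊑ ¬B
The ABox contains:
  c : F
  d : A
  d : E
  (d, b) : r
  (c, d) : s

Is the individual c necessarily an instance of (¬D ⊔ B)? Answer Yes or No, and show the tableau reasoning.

Yes

1. c : (¬D ⊔ B)?  L(c) = {F} ∪ {(D ⊓ ¬B)}
   clash {D, ¬D} at c — c ∈ (¬D ⊔ B)
2. Hence c : (¬D ⊔ B): entailed.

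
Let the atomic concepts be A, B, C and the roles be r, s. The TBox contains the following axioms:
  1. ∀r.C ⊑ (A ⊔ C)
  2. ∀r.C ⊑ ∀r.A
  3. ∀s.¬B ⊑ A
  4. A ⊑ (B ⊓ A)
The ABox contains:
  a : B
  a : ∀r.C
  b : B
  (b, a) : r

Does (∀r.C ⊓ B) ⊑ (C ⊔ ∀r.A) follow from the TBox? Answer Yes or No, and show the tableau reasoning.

1. (∀r.C ⊓ B) ⊑ (C ⊔ ∀r.A)  ⇔  ((∀r.C ⊓ B) ⊓ (¬C ⊓ ∃r.¬A)) unsat w.r.t. T
   all branches close; clash {A, ¬A} at an ∃-successor
2. Hence (∀r.C ⊓ B) ⊑ (C ⊔ ∀r.A): entailed.

Yes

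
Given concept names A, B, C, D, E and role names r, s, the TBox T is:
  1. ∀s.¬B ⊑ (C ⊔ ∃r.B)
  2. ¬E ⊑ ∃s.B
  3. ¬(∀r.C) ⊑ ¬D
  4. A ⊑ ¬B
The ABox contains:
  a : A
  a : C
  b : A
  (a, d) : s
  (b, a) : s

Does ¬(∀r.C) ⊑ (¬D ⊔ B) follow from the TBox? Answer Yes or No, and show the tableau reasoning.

Yes

1. ¬(∀r.C) ⊑ (¬D ⊔ B)  ⇔  (∃r.¬C ⊓ (D ⊓ ¬B)) unsat w.r.t. T
   all branches close; clash {D, ¬D} at x₀
2. Hence ¬(∀r.C) ⊑ (¬D ⊔ B): entailed.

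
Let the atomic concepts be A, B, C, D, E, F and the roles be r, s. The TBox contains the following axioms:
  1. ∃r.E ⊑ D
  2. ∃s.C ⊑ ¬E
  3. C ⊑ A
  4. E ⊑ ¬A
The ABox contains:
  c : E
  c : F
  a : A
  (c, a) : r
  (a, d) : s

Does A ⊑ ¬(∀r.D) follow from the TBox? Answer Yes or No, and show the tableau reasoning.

No

1. A ⊑ ¬(∀r.D)  ⇔  (A ⊓ ∀r.D) unsat w.r.t. T
   open: L(x₀) ⊇ {A, ¬E, ∀r.D, ∀r.¬E}
2. Hence A ⊑ ¬(∀r.D): not entailed.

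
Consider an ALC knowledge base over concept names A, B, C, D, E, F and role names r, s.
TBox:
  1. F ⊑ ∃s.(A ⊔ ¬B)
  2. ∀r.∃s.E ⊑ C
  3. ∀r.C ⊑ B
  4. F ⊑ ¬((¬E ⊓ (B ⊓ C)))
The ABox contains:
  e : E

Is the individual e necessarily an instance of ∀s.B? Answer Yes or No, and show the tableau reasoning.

1. e : ∀s.B?  L(e) = {E} ∪ {∃s.¬B}
   open: L(e) ⊇ {E, ¬F, ∃r.¬C, ∃r.∀s.¬E, ∃s.¬B} (+ ∃-successors) — e ∉ ∀s.B possible
2. Hence e : ∀s.B: not entailed.

No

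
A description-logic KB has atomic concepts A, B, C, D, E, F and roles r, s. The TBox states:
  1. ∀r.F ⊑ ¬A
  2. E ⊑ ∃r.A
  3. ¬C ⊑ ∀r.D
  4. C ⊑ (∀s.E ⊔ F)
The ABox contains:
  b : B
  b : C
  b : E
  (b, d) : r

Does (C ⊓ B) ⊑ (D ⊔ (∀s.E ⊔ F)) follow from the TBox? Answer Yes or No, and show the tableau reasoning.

1. (C ⊓ B) ⊑ (D ⊔ (∀s.E ⊔ F))  ⇔  ((C ⊓ B) ⊓ (¬D ⊓ (∃s.¬E ⊓ ¬F))) unsat w.r.t. T
   all branches close; clash {F, ¬F} at x₀
2. Hence (C ⊓ B) ⊑ (D ⊔ (∀s.E ⊔ F)): entailed.

Yes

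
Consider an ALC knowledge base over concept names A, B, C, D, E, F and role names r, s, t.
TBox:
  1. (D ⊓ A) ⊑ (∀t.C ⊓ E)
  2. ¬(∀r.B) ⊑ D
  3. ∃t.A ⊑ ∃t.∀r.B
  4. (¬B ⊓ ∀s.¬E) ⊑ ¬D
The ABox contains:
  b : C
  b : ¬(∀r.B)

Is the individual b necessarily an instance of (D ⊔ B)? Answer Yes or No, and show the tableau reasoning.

Yes

1. b : (D ⊔ B)?  L(b) = {C, ¬(∀r.B)} ∪ {(¬D ⊓ ¬B)}
   clash {D, ¬D} at b — b ∈ (D ⊔ B)
2. Hence b : (D ⊔ B): entailed.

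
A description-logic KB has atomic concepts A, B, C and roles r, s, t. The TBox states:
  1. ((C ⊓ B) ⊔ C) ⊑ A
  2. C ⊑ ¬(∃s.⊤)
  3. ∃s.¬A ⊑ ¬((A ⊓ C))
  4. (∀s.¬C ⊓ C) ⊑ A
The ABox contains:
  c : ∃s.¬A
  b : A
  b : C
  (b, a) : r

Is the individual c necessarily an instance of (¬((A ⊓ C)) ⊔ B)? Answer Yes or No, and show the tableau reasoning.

1. c : (¬((A ⊓ C)) ⊔ B)?  L(c) = {∃s.¬A} ∪ {((A ⊓ C) ⊓ ¬B)}
   clash {C, ¬C} at c — c ∈ (¬((A ⊓ C)) ⊔ B)
2. Hence c : (¬((A ⊓ C)) ⊔ B): entailed.

Yes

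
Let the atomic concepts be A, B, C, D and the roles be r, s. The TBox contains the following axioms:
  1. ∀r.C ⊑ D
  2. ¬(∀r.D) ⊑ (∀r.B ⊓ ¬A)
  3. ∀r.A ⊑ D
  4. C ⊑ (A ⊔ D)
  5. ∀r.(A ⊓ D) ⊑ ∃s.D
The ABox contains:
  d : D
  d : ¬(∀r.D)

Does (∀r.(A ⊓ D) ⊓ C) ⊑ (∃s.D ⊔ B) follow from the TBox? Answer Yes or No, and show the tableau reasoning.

Yes

1. (∀r.(A ⊓ D) ⊓ C) ⊑ (∃s.D ⊔ B)  ⇔  ((∀r.(A ⊓ D) ⊓ C) ⊓ (∀s.¬D ⊓ ¬B)) unsat w.r.t. T
   all branches close; clash {D, ¬D} at an ∃-successor
2. Hence (∀r.(A ⊓ D) ⊓ C) ⊑ (∃s.D ⊔ B): entailed.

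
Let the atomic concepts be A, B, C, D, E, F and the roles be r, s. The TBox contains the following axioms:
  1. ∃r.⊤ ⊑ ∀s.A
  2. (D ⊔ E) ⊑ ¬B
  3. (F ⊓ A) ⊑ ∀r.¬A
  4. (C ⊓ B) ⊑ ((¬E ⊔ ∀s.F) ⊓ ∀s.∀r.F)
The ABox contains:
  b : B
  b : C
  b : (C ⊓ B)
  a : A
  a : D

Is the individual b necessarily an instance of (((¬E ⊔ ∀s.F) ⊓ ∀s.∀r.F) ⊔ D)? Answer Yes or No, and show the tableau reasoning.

1. b : (((¬E ⊔ ∀s.F) ⊓ ∀s.∀r.F) ⊔ D)?  L(b) = {B, C, (C ⊓ B)} ∪ {(((E ⊓ ∃s.¬F) ⊔ ∃s.∃r.¬F) ⊓ ¬D)}
   clash {B, ¬B} at b — b ∈ (((¬E ⊔ ∀s.F) ⊓ ∀s.∀r.F) ⊔ D)
2. Hence b : (((¬E ⊔ ∀s.F) ⊓ ∀s.∀r.F) ⊔ D): entailed.

Yes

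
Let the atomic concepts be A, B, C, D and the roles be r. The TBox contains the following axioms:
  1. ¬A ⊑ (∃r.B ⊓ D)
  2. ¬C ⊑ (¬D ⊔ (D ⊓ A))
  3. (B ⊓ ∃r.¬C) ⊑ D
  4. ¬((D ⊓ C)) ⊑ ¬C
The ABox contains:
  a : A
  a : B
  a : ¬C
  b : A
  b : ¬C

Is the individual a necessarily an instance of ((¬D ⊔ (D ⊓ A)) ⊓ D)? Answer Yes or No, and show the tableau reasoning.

No

1. a : ((¬D ⊔ (D ⊓ A)) ⊓ D)?  L(a) = {A, B, ¬C} ∪ {((D ⊓ (¬D ⊔ ¬A)) ⊔ ¬D)}
   apply at a: ¬C⊑(¬D ⊔ (D ⊓ A))
   open: L(a) ⊇ {A, B, ¬C, ¬D, ∀r.C} — a ∉ ((¬D ⊔ (D ⊓ A)) ⊓ D) possible
2. Hence a : ((¬D ⊔ (D ⊓ A)) ⊓ D): not entailed.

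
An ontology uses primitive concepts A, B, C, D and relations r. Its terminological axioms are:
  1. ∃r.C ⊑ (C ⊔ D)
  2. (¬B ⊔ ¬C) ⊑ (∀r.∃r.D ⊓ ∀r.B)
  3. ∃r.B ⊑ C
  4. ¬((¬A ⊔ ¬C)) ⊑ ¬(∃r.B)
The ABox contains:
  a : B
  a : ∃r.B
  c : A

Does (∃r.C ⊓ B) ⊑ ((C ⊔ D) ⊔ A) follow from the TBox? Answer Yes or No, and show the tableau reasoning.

Yes

1. (∃r.C ⊓ B) ⊑ ((C ⊔ D) ⊔ A)  ⇔  ((∃r.C ⊓ B) ⊓ ((¬C ⊓ ¬D) ⊓ ¬A)) unsat w.r.t. T
   all branches close; clash {D, ¬D} at x₀
2. Hence (∃r.C ⊓ B) ⊑ ((C ⊔ D) ⊔ A): entailed.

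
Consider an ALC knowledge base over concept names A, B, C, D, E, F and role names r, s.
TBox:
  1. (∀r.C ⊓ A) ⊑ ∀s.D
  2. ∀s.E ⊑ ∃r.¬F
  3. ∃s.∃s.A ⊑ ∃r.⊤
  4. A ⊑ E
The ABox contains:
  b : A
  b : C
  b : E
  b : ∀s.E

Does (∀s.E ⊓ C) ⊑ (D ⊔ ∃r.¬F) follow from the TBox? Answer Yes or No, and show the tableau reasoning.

1. (∀s.E ⊓ C) ⊑ (D ⊔ ∃r.¬F)  ⇔  ((∀s.E ⊓ C) ⊓ (¬D ⊓ ∀r.F)) unsat w.r.t. T
   all branches close; clash {F, ¬F} at an ∃-successor
2. Hence (∀s.E ⊓ C) ⊑ (D ⊔ ∃r.¬F): entailed.

Yes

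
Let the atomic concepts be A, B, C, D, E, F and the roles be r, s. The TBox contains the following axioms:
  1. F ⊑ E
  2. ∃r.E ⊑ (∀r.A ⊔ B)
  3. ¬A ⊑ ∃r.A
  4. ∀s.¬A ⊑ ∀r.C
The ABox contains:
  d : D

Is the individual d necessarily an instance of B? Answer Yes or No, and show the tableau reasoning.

1. d : B?  L(d) = {D} ∪ {¬B}
   open: L(d) ⊇ {A, D, ¬B, ¬F, ∀r.¬E, …} (+ ∃-successors) — d ∉ B possible
2. Hence d : B: not entailed.

No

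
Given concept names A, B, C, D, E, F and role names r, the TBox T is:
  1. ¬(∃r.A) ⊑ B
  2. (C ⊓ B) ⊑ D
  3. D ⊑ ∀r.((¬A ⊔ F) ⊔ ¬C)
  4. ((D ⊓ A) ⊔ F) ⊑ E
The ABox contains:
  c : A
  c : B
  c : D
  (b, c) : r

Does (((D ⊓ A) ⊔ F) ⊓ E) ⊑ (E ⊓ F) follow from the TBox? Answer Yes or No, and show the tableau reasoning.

1. (((D ⊓ A) ⊔ F) ⊓ E) ⊑ (E ⊓ F)  ⇔  ((((D ⊓ A) ⊔ F) ⊓ E) ⊓ (¬E ⊔ ¬F)) unsat w.r.t. T
   open: L(x₀) ⊇ {A, D, E, ¬F, ∀r.((¬A ⊔ F) ⊔ ¬C), …} (+ ∃-successors)
2. Hence (((D ⊓ A) ⊔ F) ⊓ E) ⊑ (E ⊓ F): not entailed.

No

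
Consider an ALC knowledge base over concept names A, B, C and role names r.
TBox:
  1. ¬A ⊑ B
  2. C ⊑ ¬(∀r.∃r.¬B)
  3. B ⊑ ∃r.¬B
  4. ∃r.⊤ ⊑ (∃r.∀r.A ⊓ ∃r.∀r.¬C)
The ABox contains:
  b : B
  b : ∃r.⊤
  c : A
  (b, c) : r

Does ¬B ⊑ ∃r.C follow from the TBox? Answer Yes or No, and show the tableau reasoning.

1. ¬B ⊑ ∃r.C  ⇔  (¬B ⊓ ∀r.¬C) unsat w.r.t. T
   open: L(x₀) ⊇ {A, ¬B, ¬C, ∀r.¬C, ∀r.⊥}
2. Hence ¬B ⊑ ∃r.C: not entailed.

No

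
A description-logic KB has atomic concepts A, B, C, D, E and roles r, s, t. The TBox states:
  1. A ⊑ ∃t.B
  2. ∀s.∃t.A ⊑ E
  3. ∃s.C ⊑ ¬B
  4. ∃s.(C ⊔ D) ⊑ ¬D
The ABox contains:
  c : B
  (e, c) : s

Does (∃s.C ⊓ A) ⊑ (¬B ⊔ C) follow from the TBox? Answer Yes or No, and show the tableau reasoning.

Yes

1. (∃s.C ⊓ A) ⊑ (¬B ⊔ C)  ⇔  ((∃s.C ⊓ A) ⊓ (B ⊓ ¬C)) unsat w.r.t. T
   all branches close; clash {B, ¬B} at x₀
2. Hence (∃s.C ⊓ A) ⊑ (¬B ⊔ C): entailed.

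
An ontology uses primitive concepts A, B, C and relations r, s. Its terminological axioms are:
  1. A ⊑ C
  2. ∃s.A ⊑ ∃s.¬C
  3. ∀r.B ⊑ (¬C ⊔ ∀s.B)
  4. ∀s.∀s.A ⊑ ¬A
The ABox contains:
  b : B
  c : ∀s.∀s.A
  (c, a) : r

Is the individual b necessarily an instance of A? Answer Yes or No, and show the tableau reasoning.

1. b : A?  L(b) = {B} ∪ {¬A}
   open: L(b) ⊇ {B, ¬A, ∀s.¬A, ∃r.¬B} (+ ∃-successors) — b ∉ A possible
2. Hence b : A: not entailed.

No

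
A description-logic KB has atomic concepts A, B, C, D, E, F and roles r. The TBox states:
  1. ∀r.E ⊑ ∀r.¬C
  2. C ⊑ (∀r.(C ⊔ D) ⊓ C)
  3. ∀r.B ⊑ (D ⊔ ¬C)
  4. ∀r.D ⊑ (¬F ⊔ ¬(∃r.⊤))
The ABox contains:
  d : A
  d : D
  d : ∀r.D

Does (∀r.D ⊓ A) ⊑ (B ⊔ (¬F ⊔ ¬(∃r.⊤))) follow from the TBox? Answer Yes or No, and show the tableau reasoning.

1. (∀r.D ⊓ A) ⊑ (B ⊔ (¬F ⊔ ¬(∃r.⊤)))  ⇔  ((∀r.D ⊓ A) ⊓ (¬B ⊓ (F ⊓ ∃r.⊤))) unsat w.r.t. T
   all branches close; clash ⊥ at an ∃-successor
2. Hence (∀r.D ⊓ A) ⊑ (B ⊔ (¬F ⊔ ¬(∃r.⊤))): entailed.

Yes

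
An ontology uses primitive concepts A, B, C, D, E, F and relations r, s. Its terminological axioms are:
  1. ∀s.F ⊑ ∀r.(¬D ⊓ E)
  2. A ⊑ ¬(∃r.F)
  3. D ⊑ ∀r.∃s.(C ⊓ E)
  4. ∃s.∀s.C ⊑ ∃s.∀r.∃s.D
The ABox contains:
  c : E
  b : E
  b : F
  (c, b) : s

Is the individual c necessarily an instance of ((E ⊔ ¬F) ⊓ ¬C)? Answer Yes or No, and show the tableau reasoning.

No

1. c : ((E ⊔ ¬F) ⊓ ¬C)?  L(c) = {E} ∪ {((¬E ⊓ F) ⊔ C)}
   open: L(c) ⊇ {C, E, ¬A, ¬D, ∀s.∃s.¬C, …} (+ ∃-successors) — c ∉ ((E ⊔ ¬F) ⊓ ¬C) possible
2. Hence c : ((E ⊔ ¬F) ⊓ ¬C): not entailed.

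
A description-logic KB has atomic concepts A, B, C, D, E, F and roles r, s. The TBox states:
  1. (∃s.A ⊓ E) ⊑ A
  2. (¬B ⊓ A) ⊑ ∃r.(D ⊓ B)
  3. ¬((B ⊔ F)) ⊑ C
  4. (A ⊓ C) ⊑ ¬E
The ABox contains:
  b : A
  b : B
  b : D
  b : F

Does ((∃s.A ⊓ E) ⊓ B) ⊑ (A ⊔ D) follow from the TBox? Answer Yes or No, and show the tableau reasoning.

Yes

1. ((∃s.A ⊓ E) ⊓ B) ⊑ (A ⊔ D)  ⇔  (((∃s.A ⊓ E) ⊓ B) ⊓ (¬A ⊓ ¬D)) unsat w.r.t. T
   all branches close; clash {E, ¬E} at x₀
2. Hence ((∃s.A ⊓ E) ⊓ B) ⊑ (A ⊔ D): entailed.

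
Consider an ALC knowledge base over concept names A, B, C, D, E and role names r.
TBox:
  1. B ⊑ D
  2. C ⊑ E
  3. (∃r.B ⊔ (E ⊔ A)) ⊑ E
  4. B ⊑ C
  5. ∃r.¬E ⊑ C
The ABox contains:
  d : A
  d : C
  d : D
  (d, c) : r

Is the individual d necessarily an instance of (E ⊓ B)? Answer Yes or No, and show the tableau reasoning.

No

1. d : (E ⊓ B)?  L(d) = {A, C, D} ∪ {(¬E ⊔ ¬B)}
   apply at d: C⊑E
   open: L(d) ⊇ {A, C, D, E, ¬B} — d ∉ (E ⊓ B) possible
2. Hence d : (E ⊓ B): not entailed.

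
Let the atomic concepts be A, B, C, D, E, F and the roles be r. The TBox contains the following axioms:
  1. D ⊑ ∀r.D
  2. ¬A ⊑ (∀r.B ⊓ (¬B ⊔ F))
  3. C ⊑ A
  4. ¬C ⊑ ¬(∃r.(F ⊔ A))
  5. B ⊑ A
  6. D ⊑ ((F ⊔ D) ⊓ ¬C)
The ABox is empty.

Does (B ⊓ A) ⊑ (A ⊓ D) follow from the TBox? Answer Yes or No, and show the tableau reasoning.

1. (B ⊓ A) ⊑ (A ⊓ D)  ⇔  ((B ⊓ A) ⊓ (¬A ⊔ ¬D)) unsat w.r.t. T
   open: L(x₀) ⊇ {A, B, C, ¬D}
2. Hence (B ⊓ A) ⊑ (A ⊓ D): not entailed.

No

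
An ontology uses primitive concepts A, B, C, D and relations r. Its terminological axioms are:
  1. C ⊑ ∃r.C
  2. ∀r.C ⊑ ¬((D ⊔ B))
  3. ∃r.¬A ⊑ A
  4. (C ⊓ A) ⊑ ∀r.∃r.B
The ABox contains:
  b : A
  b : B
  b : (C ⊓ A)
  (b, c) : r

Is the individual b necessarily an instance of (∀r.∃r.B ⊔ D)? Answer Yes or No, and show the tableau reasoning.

1. b : (∀r.∃r.B ⊔ D)?  L(b) = {A, B, (C ⊓ A)} ∪ {(∃r.∀r.¬B ⊓ ¬D)}
   clash {B, ¬B} at b — b ∈ (∀r.∃r.B ⊔ D)
2. Hence b : (∀r.∃r.B ⊔ D): entailed.

Yes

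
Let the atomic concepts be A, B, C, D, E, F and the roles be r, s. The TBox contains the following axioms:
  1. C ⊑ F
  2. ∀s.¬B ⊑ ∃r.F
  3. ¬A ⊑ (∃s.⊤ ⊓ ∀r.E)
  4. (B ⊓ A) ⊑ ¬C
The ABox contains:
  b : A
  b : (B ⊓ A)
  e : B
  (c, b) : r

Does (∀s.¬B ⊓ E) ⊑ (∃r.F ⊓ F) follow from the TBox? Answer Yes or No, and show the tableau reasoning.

No

1. (∀s.¬B ⊓ E) ⊑ (∃r.F ⊓ F)  ⇔  ((∀s.¬B ⊓ E) ⊓ (∀r.¬F ⊔ ¬F)) unsat w.r.t. T
   apply at x₀: ∀s.¬B⊑∃r.F
   open: L(x₀) ⊇ {A, E, ¬C, ¬F, ∀s.¬B, …} (+ ∃-successors)
2. Hence (∀s.¬B ⊓ E) ⊑ (∃r.F ⊓ F): not entailed.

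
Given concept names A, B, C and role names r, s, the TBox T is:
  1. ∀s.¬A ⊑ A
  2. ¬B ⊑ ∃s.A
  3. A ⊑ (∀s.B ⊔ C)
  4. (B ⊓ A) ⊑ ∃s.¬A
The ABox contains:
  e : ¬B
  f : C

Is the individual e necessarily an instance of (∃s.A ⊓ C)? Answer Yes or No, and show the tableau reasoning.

1. e : (∃s.A ⊓ C)?  L(e) = {¬B} ∪ {(∀s.¬A ⊔ ¬C)}
   apply at e: ¬B⊑∃s.A
   open: L(e) ⊇ {¬A, ¬B, ¬C, ∃s.A} (+ ∃-successors) — e ∉ (∃s.A ⊓ C) possible
2. Hence e : (∃s.A ⊓ C): not entailed.

No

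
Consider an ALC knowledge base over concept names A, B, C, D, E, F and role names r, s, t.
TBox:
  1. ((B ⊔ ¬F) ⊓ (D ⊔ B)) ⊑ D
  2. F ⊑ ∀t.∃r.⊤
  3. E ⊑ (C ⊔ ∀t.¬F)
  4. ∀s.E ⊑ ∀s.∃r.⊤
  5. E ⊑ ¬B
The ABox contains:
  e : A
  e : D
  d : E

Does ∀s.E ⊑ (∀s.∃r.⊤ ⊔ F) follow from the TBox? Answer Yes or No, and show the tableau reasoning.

Yes

1. ∀s.E ⊑ (∀s.∃r.⊤ ⊔ F)  ⇔  (∀s.E ⊓ (∃s.∀r.⊥ ⊓ ¬F)) unsat w.r.t. T
   all branches close; clash ⊥ at an ∃-successor
2. Hence ∀s.E ⊑ (∀s.∃r.⊤ ⊔ F): entailed.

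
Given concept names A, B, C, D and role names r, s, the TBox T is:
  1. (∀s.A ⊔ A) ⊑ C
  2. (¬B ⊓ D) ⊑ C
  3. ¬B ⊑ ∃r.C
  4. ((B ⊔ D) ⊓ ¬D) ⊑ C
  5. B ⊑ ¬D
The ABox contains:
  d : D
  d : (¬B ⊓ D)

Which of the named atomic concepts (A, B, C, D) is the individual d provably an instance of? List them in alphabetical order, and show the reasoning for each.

{C, D}

1. d : A?  L(d) = {D, (¬B ⊓ D)} ∪ {¬A}
   apply at d: (¬B ⊓ D)⊑C; ¬B⊑∃r.C
   open: L(d) ⊇ {C, D, ¬A, ¬B, ∃r.C} (+ ∃-successors) — d ∉ A possible
2. d : B?  L(d) = {D, (¬B ⊓ D)} ∪ {¬B}
   apply at d: (¬B ⊓ D)⊑C; ¬B⊑∃r.C
   open: L(d) ⊇ {C, D, ¬B, ∃r.C} (+ ∃-successors) — d ∉ B possible
3. d : C?  L(d) = {D, (¬B ⊓ D)} ∪ {¬C}
   clash {C, ¬C} at d — d ∈ C
4. d : D?  L(d) = {D, (¬B ⊓ D)} ∪ {¬D}
   clash {D, ¬D} at d — d ∈ D
5. Entailed for d: {C, D}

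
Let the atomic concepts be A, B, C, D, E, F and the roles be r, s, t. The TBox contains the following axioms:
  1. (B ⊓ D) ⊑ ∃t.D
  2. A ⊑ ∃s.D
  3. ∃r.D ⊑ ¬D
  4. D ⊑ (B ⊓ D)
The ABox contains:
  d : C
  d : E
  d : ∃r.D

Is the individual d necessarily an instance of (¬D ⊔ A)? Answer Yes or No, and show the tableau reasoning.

1. d : (¬D ⊔ A)?  L(d) = {C, E, ∃r.D} ∪ {(D ⊓ ¬A)}
   clash {D, ¬D} at d — d ∈ (¬D ⊔ A)
2. Hence d : (¬D ⊔ A): entailed.

Yes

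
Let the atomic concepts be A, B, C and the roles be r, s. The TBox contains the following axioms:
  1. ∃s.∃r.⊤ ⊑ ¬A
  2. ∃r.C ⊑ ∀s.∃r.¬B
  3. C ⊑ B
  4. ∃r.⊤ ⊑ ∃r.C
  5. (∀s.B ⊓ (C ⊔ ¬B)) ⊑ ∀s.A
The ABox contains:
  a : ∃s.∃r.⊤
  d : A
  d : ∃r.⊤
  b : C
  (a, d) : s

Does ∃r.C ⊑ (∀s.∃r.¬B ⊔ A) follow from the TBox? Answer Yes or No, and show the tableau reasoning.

Yes

1. ∃r.C ⊑ (∀s.∃r.¬B ⊔ A)  ⇔  (∃r.C ⊓ (∃s.∀r.B ⊓ ¬A)) unsat w.r.t. T
   all branches close; clash {A, ¬A} at an ∃-successor
2. Hence ∃r.C ⊑ (∀s.∃r.¬B ⊔ A): entailed.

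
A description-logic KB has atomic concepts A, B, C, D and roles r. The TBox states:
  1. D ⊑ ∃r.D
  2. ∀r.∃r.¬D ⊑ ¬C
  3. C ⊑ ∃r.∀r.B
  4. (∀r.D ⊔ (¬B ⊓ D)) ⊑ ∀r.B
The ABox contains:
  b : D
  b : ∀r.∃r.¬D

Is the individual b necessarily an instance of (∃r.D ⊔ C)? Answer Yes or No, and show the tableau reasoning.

1. b : (∃r.D ⊔ C)?  L(b) = {D, ∀r.∃r.¬D} ∪ {(∀r.¬D ⊓ ¬C)}
   clash {D, ¬D} at an ∃-successor — b ∈ (∃r.D ⊔ C)
2. Hence b : (∃r.D ⊔ C): entailed.

Yes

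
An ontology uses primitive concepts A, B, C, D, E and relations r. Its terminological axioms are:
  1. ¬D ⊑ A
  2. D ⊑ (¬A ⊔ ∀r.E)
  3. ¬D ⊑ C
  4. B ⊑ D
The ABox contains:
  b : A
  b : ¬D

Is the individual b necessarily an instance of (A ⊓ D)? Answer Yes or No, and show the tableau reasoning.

1. b : (A ⊓ D)?  L(b) = {A, ¬D} ∪ {(¬A ⊔ ¬D)}
   apply at b: ¬D⊑C
   open: L(b) ⊇ {A, C, ¬B, ¬D} — b ∉ (A ⊓ D) possible
2. Hence b : (A ⊓ D): not entailed.

No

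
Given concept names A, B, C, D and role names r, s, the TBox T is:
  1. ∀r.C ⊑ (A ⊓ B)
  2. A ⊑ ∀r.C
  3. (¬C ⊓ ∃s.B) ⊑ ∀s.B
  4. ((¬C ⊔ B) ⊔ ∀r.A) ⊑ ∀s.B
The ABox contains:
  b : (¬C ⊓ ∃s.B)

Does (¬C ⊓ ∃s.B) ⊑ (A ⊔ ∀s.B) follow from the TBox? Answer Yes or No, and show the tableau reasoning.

Yes

1. (¬C ⊓ ∃s.B) ⊑ (A ⊔ ∀s.B)  ⇔  ((¬C ⊓ ∃s.B) ⊓ (¬A ⊓ ∃s.¬B)) unsat w.r.t. T
   all branches close; clash {A, ¬A} at x₀
2. Hence (¬C ⊓ ∃s.B) ⊑ (A ⊔ ∀s.B): entailed.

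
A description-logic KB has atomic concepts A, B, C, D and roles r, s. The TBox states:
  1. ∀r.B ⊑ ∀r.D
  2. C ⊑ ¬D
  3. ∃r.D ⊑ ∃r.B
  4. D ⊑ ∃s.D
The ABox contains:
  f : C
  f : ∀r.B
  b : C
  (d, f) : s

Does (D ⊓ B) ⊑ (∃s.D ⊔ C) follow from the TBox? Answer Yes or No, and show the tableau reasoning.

1. (D ⊓ B) ⊑ (∃s.D ⊔ C)  ⇔  ((D ⊓ B) ⊓ (∀s.¬D ⊓ ¬C)) unsat w.r.t. T
   all branches close; clash {D, ¬D} at an ∃-successor
2. Hence (D ⊓ B) ⊑ (∃s.D ⊔ C): entailed.

Yes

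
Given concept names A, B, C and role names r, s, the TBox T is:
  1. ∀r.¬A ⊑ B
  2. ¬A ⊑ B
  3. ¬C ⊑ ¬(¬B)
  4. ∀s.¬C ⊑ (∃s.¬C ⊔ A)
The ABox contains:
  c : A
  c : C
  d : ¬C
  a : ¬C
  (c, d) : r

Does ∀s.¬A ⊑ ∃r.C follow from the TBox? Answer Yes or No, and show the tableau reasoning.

No

1. ∀s.¬A ⊑ ∃r.C  ⇔  (∀s.¬A ⊓ ∀r.¬C) unsat w.r.t. T
   open: L(x₀) ⊇ {A, C, ∀r.¬C, ∀s.¬A, ∃r.A, …} (+ ∃-successors)
2. Hence ∀s.¬A ⊑ ∃r.C: not entailed.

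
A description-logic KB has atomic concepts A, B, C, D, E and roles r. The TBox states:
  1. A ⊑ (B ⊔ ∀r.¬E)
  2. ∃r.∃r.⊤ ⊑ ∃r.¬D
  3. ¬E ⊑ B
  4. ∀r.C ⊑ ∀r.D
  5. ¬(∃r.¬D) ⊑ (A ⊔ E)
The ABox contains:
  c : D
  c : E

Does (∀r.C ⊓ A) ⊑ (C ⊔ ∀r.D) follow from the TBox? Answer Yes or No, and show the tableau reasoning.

Yes

1. (∀r.C ⊓ A) ⊑ (C ⊔ ∀r.D)  ⇔  ((∀r.C ⊓ A) ⊓ (¬C ⊓ ∃r.¬D)) unsat w.r.t. T
   all branches close; clash {D, ¬D} at an ∃-successor
2. Hence (∀r.C ⊓ A) ⊑ (C ⊔ ∀r.D): entailed.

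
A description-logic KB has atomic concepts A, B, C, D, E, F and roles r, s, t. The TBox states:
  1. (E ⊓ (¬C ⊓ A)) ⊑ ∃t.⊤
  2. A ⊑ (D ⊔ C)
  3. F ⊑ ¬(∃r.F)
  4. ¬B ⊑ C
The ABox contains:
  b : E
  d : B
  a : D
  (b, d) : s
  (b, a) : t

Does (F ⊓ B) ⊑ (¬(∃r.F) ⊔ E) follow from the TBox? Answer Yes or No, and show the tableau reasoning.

Yes

1. (F ⊓ B) ⊑ (¬(∃r.F) ⊔ E)  ⇔  ((F ⊓ B) ⊓ (∃r.F ⊓ ¬E)) unsat w.r.t. T
   all branches close; clash {F, ¬F} at an ∃-successor
2. Hence (F ⊓ B) ⊑ (¬(∃r.F) ⊔ E): entailed.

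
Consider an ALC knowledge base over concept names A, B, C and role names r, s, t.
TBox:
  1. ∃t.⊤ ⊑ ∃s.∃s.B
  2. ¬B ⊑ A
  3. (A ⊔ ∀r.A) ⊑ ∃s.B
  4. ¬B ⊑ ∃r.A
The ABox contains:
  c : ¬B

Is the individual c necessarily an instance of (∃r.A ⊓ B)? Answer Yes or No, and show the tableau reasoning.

1. c : (∃r.A ⊓ B)?  L(c) = {¬B} ∪ {(∀r.¬A ⊔ ¬B)}
   apply at c: ¬B⊑A; ¬B⊑∃r.A
   open: L(c) ⊇ {A, ¬B, ∀t.⊥, ∃r.A, ∃s.B} (+ ∃-successors) — c ∉ (∃r.A ⊓ B) possible
2. Hence c : (∃r.A ⊓ B): not entailed.

No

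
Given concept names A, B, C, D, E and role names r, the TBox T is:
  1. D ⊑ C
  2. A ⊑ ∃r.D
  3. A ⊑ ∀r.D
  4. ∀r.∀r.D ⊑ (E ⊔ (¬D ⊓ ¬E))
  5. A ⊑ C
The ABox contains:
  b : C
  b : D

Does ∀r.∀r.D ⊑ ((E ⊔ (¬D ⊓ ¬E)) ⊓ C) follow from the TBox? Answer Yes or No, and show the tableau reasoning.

No

1. ∀r.∀r.D ⊑ ((E ⊔ (¬D ⊓ ¬E)) ⊓ C)  ⇔  (∀r.∀r.D ⊓ ((¬E ⊓ (D ⊔ E)) ⊔ ¬C)) unsat w.r.t. T
   apply at x₀: ∀r.∀r.D⊑(E ⊔ (¬D ⊓ ¬E))
   open: L(x₀) ⊇ {E, ¬A, ¬C, ¬D, ∀r.∀r.D}
2. Hence ∀r.∀r.D ⊑ ((E ⊔ (¬D ⊓ ¬E)) ⊓ C): not entailed.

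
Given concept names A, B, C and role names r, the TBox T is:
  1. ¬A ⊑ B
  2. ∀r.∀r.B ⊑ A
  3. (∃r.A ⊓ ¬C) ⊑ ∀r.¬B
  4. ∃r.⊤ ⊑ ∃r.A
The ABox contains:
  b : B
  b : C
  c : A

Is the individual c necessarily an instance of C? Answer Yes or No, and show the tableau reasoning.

No

1. c : C?  L(c) = {A} ∪ {¬C}
   open: L(c) ⊇ {A, ¬C, ∀r.¬A, ∀r.⊥} — c ∉ C possible
2. Hence c : C: not entailed.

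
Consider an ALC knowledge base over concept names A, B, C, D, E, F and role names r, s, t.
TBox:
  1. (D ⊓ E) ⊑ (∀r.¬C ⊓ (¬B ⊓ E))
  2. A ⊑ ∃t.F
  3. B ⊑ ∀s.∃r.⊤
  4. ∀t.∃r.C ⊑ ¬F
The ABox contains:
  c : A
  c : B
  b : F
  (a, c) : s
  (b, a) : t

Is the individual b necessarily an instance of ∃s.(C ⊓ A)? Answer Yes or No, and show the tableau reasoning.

1. b : ∃s.(C ⊓ A)?  L(b) = {F} ∪ {∀s.(¬C ⊔ ¬A)}
   open: L(b) ⊇ {F, ¬A, ¬B, ¬D, ∀s.(¬C ⊔ ¬A), …} (+ ∃-successors) — b ∉ ∃s.(C ⊓ A) possible
2. Hence b : ∃s.(C ⊓ A): not entailed.

No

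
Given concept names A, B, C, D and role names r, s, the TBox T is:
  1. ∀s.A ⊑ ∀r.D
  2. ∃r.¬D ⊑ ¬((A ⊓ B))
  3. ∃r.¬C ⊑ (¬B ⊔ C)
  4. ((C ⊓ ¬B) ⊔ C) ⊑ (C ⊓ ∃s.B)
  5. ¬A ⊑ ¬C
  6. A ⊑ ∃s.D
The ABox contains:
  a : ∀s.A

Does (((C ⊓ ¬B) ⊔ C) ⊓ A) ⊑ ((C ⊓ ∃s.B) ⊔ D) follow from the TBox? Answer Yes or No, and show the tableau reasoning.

Yes

1. (((C ⊓ ¬B) ⊔ C) ⊓ A) ⊑ ((C ⊓ ∃s.B) ⊔ D)  ⇔  ((((C ⊓ ¬B) ⊔ C) ⊓ A) ⊓ ((¬C ⊔ ∀s.¬B) ⊓ ¬D)) unsat w.r.t. T
   all branches close; clash {B, ¬B} at an ∃-successor
2. Hence (((C ⊓ ¬B) ⊔ C) ⊓ A) ⊑ ((C ⊓ ∃s.B) ⊔ D): entailed.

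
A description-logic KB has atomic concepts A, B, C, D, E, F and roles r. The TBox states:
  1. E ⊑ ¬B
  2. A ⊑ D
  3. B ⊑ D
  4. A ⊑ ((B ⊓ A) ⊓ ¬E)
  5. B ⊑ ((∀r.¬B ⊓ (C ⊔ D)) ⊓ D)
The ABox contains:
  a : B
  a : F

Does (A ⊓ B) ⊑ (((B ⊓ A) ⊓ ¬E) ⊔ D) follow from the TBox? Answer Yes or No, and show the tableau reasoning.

Yes

1. (A ⊓ B) ⊑ (((B ⊓ A) ⊓ ¬E) ⊔ D)  ⇔  ((A ⊓ B) ⊓ (((¬B ⊔ ¬A) ⊔ E) ⊓ ¬D)) unsat w.r.t. T
   all branches close; clash {D, ¬D} at x₀
2. Hence (A ⊓ B) ⊑ (((B ⊓ A) ⊓ ¬E) ⊔ D): entailed.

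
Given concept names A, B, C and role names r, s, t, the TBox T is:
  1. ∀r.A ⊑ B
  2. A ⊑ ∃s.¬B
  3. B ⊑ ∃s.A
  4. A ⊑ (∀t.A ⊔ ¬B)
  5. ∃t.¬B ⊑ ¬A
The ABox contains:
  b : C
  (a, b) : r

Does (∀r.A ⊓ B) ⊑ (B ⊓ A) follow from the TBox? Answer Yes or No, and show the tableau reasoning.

1. (∀r.A ⊓ B) ⊑ (B ⊓ A)  ⇔  ((∀r.A ⊓ B) ⊓ (¬B ⊔ ¬A)) unsat w.r.t. T
   apply at x₀: B⊑∃s.A
   open: L(x₀) ⊇ {B, ¬A, ∀r.A, ∃s.A} (+ ∃-successors)
2. Hence (∀r.A ⊓ B) ⊑ (B ⊓ A): not entailed.

No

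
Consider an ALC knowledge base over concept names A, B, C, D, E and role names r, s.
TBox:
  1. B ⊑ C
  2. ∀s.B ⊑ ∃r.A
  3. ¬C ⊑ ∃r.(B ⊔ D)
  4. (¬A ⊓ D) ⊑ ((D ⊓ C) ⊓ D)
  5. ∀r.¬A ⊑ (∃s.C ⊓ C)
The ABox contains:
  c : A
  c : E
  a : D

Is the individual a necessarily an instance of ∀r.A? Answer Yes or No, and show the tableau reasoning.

No

1. a : ∀r.A?  L(a) = {D} ∪ {∃r.¬A}
   open: L(a) ⊇ {A, C, D, ¬B, ∃r.A, …} (+ ∃-successors) — a ∉ ∀r.A possible
2. Hence a : ∀r.A: not entailed.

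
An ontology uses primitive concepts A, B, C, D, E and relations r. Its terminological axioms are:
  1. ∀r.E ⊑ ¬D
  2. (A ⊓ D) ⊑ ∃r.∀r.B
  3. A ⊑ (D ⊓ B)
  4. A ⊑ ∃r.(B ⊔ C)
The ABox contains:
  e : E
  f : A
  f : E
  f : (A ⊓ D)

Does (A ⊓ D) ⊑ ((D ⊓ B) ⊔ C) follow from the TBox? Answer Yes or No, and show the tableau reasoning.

Yes

1. (A ⊓ D) ⊑ ((D ⊓ B) ⊔ C)  ⇔  ((A ⊓ D) ⊓ ((¬D ⊔ ¬B) ⊓ ¬C)) unsat w.r.t. T
   all branches close; clash {B, ¬B} at x₀
2. Hence (A ⊓ D) ⊑ ((D ⊓ B) ⊔ C): entailed.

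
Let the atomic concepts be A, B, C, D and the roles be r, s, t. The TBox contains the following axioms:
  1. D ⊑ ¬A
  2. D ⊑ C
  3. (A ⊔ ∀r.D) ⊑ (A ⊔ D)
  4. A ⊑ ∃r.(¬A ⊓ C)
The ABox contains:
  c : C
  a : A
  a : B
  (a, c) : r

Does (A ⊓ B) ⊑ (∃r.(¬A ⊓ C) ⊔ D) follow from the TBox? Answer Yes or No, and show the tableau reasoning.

Yes

1. (A ⊓ B) ⊑ (∃r.(¬A ⊓ C) ⊔ D)  ⇔  ((A ⊓ B) ⊓ (∀r.(A ⊔ ¬C) ⊓ ¬D)) unsat w.r.t. T
   all branches close; clash {C, ¬C} at an ∃-successor
2. Hence (A ⊓ B) ⊑ (∃r.(¬A ⊓ C) ⊔ D): entailed.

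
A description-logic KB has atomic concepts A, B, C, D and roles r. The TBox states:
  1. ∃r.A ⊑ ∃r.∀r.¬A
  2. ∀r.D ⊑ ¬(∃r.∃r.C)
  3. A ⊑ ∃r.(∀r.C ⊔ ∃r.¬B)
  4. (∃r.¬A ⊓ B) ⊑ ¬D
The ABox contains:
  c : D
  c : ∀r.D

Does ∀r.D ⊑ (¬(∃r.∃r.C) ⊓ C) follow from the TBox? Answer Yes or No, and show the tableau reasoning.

No

1. ∀r.D ⊑ (¬(∃r.∃r.C) ⊓ C)  ⇔  (∀r.D ⊓ (∃r.∃r.C ⊔ ¬C)) unsat w.r.t. T
   apply at x₀: ∀r.D⊑¬(∃r.∃r.C)
   open: L(x₀) ⊇ {¬A, ¬C, ∀r.A, ∀r.D, ∀r.¬A, …}
2. Hence ∀r.D ⊑ (¬(∃r.∃r.C) ⊓ C): not entailed.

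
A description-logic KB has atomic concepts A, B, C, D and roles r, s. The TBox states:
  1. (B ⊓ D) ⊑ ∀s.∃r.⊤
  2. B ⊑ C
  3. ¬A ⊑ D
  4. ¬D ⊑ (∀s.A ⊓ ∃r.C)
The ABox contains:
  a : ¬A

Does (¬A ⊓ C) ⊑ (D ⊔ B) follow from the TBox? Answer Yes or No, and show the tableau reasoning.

Yes

1. (¬A ⊓ C) ⊑ (D ⊔ B)  ⇔  ((¬A ⊓ C) ⊓ (¬D ⊓ ¬B)) unsat w.r.t. T
   all branches close; clash {D, ¬D} at x₀
2. Hence (¬A ⊓ C) ⊑ (D ⊔ B): entailed.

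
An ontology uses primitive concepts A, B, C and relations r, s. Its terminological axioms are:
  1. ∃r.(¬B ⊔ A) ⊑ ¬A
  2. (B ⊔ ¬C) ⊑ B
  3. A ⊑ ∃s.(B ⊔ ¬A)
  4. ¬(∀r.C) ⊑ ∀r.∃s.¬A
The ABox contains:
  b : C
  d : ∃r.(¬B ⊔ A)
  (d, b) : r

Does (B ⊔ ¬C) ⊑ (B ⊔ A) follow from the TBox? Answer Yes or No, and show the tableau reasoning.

1. (B ⊔ ¬C) ⊑ (B ⊔ A)  ⇔  ((B ⊔ ¬C) ⊓ (¬B ⊓ ¬A)) unsat w.r.t. T
   all branches close; clash {B, ¬B} at x₀
2. Hence (B ⊔ ¬C) ⊑ (B ⊔ A): entailed.

Yes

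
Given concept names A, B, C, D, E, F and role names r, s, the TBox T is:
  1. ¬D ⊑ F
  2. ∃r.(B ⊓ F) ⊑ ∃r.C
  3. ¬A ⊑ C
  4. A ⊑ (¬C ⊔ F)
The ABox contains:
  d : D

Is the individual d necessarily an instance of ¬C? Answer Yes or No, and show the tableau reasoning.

1. d : ¬C?  L(d) = {D} ∪ {C}
   open: L(d) ⊇ {C, D, ¬A, ∀r.(¬B ⊔ ¬F)} — d ∉ ¬C possible
2. Hence d : ¬C: not entailed.

No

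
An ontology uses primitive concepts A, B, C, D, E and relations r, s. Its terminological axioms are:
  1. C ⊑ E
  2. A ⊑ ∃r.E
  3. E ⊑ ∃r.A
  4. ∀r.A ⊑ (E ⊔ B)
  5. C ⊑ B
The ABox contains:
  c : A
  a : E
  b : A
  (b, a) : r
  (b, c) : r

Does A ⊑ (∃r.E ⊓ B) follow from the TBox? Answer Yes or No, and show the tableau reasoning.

1. A ⊑ (∃r.E ⊓ B)  ⇔  (A ⊓ (∀r.¬E ⊔ ¬B)) unsat w.r.t. T
   apply at x₀: A⊑∃r.E
   open: L(x₀) ⊇ {A, ¬B, ¬C, ¬E, ∃r.E, …} (+ ∃-successors)
2. Hence A ⊑ (∃r.E ⊓ B): not entailed.

No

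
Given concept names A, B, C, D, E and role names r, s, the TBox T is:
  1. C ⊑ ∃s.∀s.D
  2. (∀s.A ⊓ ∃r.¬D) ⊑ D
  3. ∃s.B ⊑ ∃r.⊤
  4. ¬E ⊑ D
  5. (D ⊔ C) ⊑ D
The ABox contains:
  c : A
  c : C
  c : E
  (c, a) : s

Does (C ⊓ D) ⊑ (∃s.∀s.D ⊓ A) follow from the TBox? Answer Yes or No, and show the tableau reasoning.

No

1. (C ⊓ D) ⊑ (∃s.∀s.D ⊓ A)  ⇔  ((C ⊓ D) ⊓ (∀s.∃s.¬D ⊔ ¬A)) unsat w.r.t. T
   apply at x₀: C⊑∃s.∀s.D
   open: L(x₀) ⊇ {C, D, ¬A, ∀s.¬B, ∃s.∀s.D} (+ ∃-successors)
2. Hence (C ⊓ D) ⊑ (∃s.∀s.D ⊓ A): not entailed.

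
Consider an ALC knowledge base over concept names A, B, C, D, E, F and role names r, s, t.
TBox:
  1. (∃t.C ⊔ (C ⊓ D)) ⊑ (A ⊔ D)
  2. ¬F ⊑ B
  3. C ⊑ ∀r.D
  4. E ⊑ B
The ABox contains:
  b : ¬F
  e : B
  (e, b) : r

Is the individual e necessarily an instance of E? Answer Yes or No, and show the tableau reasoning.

1. e : E?  L(e) = {B} ∪ {¬E}
   open: L(e) ⊇ {B, ¬C, ¬E, ∀t.¬C} — e ∉ E possible
2. Hence e : E: not entailed.

No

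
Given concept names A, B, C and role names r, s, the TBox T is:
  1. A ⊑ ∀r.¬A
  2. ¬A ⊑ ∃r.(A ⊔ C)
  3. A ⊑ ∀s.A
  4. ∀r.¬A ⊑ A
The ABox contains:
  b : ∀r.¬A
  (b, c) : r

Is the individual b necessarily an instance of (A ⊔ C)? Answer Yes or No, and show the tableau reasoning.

Yes

1. b : (A ⊔ C)?  L(b) = {∀r.¬A} ∪ {(¬A ⊓ ¬C)}
   clash {A, ¬A} at b — b ∈ (A ⊔ C)
2. Hence b : (A ⊔ C): entailed.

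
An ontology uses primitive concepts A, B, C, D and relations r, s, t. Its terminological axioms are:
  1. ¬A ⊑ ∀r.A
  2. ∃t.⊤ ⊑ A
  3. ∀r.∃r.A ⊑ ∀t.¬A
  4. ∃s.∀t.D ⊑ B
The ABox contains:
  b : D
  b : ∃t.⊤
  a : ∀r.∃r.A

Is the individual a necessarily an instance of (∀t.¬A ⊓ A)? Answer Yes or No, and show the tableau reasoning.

No

1. a : (∀t.¬A ⊓ A)?  L(a) = {∀r.∃r.A} ∪ {(∃t.A ⊔ ¬A)}
   apply at a: ∀r.∃r.A⊑∀t.¬A
   open: L(a) ⊇ {¬A, ∀r.A, ∀r.∃r.A, ∀s.∃t.¬D, ∀t.¬A, …} — a ∉ (∀t.¬A ⊓ A) possible
2. Hence a : (∀t.¬A ⊓ A): not entailed.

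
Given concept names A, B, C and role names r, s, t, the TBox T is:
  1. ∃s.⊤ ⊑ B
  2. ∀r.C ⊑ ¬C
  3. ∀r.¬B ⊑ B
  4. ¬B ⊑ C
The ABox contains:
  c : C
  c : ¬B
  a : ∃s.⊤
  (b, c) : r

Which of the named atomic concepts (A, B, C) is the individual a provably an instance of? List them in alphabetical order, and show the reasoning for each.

{B}

1. a : A?  L(a) = {∃s.⊤} ∪ {¬A}
   apply at a: ∃s.⊤⊑B
   open: L(a) ⊇ {B, ¬A, ∃r.¬C, ∃s.⊤} (+ ∃-successors) — a ∉ A possible
2. a : B?  L(a) = {∃s.⊤} ∪ {¬B}
   clash {B, ¬B} at a — a ∈ B
3. a : C?  L(a) = {∃s.⊤} ∪ {¬C}
   apply at a: ∃s.⊤⊑B
   open: L(a) ⊇ {B, ¬C, ∃s.⊤} (+ ∃-successors) — a ∉ C possible
4. Entailed for a: {B}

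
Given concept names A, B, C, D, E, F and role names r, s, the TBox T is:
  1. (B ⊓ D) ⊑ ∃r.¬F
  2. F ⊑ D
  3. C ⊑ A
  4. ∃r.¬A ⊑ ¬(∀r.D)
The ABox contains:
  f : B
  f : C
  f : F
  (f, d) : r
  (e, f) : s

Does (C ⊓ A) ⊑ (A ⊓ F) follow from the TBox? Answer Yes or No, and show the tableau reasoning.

No

1. (C ⊓ A) ⊑ (A ⊓ F)  ⇔  ((C ⊓ A) ⊓ (¬A ⊔ ¬F)) unsat w.r.t. T
   open: L(x₀) ⊇ {A, C, ¬B, ¬F, ∀r.A}
2. Hence (C ⊓ A) ⊑ (A ⊓ F): not entailed.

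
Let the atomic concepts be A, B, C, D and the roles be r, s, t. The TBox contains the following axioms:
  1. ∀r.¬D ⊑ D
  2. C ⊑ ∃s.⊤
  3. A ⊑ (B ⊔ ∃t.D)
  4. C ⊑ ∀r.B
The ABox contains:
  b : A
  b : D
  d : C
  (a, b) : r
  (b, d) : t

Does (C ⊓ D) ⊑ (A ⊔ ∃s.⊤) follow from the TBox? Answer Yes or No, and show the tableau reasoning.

Yes

1. (C ⊓ D) ⊑ (A ⊔ ∃s.⊤)  ⇔  ((C ⊓ D) ⊓ (¬A ⊓ ∀s.⊥)) unsat w.r.t. T
   all branches close; clash ⊥ at an ∃-successor
2. Hence (C ⊓ D) ⊑ (A ⊔ ∃s.⊤): entailed.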